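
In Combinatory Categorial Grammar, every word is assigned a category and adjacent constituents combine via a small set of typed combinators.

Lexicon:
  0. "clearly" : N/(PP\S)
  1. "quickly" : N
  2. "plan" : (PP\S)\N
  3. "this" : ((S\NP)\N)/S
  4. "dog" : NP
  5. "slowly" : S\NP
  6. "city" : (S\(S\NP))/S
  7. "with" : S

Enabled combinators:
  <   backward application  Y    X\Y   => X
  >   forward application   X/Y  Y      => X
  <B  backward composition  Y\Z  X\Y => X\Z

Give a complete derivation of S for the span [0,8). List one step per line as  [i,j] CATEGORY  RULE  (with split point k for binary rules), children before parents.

[0,8] S   <
  [0,6] S\NP   <
    [0,3] N   >
      [0,1] "clearly" : N/(PP\S)
      [1,3] PP\S   <
        [1,2] "quickly" : N
        [2,3] "plan" : (PP\S)\N
    [3,6] (S\NP)\N   >
      [3,4] "this" : ((S\NP)\N)/S
      [4,6] S   <
        [4,5] "dog" : NP
        [5,6] "slowly" : S\NP
  [6,8] S\(S\NP)   >
    [6,7] "city" : (S\(S\NP))/S
    [7,8] "with" : S

[0,1] N/(PP\S)  lex  "clearly"
[1,2] N  lex  "quickly"
[2,3] (PP\S)\N  lex  "plan"
[1,3] PP\S  <  k=2
[0,3] N  >  k=1
[3,4] ((S\NP)\N)/S  lex  "this"
[4,5] NP  lex  "dog"
[5,6] S\NP  lex  "slowly"
[4,6] S  <  k=5
[3,6] (S\NP)\N  >  k=4
[0,6] S\NP  <  k=3
[6,7] (S\(S\NP))/S  lex  "city"
[7,8] S  lex  "with"
[6,8] S\(S\NP)  >  k=7
[0,8] S  <  k=6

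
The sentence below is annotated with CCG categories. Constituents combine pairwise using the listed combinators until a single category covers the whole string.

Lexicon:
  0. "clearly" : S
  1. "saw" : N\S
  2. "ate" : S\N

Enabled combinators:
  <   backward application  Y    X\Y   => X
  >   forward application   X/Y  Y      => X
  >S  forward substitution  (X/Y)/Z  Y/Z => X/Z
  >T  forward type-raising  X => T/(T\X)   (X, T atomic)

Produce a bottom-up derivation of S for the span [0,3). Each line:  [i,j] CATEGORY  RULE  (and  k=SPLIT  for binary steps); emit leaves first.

[0,1] S  lex  "clearly"
[0,1] N/(N\S)  >T
[1,2] N\S  lex  "saw"
[0,2] N  >  k=1
[2,3] S\N  lex  "ate"
[0,3] S  <  k=2

[0,3] S   <
  [0,2] N   >
    [0,1] N/(N\S)   >T
      [0,1] "clearly" : S
    [1,2] "saw" : N\S
  [2,3] "ate" : S\N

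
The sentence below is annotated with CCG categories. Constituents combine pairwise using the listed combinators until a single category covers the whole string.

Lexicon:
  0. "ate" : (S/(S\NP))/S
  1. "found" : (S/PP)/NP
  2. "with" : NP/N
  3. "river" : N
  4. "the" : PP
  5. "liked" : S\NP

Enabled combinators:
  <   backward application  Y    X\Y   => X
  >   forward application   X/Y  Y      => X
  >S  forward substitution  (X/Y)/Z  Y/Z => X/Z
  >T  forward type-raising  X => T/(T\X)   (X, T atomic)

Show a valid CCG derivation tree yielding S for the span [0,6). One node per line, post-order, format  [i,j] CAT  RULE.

[0,6] S   >
  [0,5] S/(S\NP)   >
    [0,1] "ate" : (S/(S\NP))/S
    [1,5] S   >
      [1,4] S/PP   >
        [1,2] "found" : (S/PP)/NP
        [2,4] NP   >
          [2,3] "with" : NP/N
          [3,4] "river" : N
      [4,5] "the" : PP
  [5,6] "liked" : S\NP

[0,1] (S/(S\NP))/S  lex  "ate"
[1,2] (S/PP)/NP  lex  "found"
[2,3] NP/N  lex  "with"
[3,4] N  lex  "river"
[2,4] NP  >  k=3
[1,4] S/PP  >  k=2
[4,5] PP  lex  "the"
[1,5] S  >  k=4
[0,5] S/(S\NP)  >  k=1
[5,6] S\NP  lex  "liked"
[0,6] S  >  k=5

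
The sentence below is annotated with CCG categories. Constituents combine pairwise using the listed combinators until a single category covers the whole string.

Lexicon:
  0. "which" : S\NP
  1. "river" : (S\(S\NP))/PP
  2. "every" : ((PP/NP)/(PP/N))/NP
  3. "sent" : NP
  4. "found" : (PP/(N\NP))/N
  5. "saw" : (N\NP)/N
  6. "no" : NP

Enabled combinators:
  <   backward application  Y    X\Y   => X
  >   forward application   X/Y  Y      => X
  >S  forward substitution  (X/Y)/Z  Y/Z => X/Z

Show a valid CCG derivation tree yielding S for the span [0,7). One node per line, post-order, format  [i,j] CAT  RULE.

[0,1] S\NP  lex  "which"
[1,2] (S\(S\NP))/PP  lex  "river"
[2,3] ((PP/NP)/(PP/N))/NP  lex  "every"
[3,4] NP  lex  "sent"
[2,4] (PP/NP)/(PP/N)  >  k=3
[4,5] (PP/(N\NP))/N  lex  "found"
[5,6] (N\NP)/N  lex  "saw"
[4,6] PP/N  >S  k=5
[2,6] PP/NP  >  k=4
[6,7] NP  lex  "no"
[2,7] PP  >  k=6
[1,7] S\(S\NP)  >  k=2
[0,7] S  <  k=1

[0,7] S   <
  [0,1] "which" : S\NP
  [1,7] S\(S\NP)   >
    [1,2] "river" : (S\(S\NP))/PP
    [2,7] PP   >
      [2,6] PP/NP   >
        [2,4] (PP/NP)/(PP/N)   >
          [2,3] "every" : ((PP/NP)/(PP/N))/NP
          [3,4] "sent" : NP
        [4,6] PP/N   >S
          [4,5] "found" : (PP/(N\NP))/N
          [5,6] "saw" : (N\NP)/N
      [6,7] "no" : NP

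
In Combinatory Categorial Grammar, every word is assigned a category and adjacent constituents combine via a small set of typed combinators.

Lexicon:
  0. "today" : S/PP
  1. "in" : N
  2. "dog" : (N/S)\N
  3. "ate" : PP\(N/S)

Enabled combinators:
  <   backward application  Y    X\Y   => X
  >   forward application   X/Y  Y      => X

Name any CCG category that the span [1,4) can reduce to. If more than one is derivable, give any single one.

[0,4] S   >
  [0,1] "today" : S/PP
  [1,4] PP   <
    [1,3] N/S   <
      [1,2] "in" : N
      [2,3] "dog" : (N/S)\N
    [3,4] "ate" : PP\(N/S)

PP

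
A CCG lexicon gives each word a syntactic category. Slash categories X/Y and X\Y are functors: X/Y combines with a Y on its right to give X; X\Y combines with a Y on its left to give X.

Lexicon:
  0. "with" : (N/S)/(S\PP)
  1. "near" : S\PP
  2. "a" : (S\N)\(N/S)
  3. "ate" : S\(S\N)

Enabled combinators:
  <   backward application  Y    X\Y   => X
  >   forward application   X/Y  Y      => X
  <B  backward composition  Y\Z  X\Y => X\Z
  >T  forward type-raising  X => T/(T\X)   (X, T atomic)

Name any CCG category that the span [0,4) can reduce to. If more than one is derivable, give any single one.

[0,4] S   <
  [0,3] S\N   <
    [0,2] N/S   >
      [0,1] "with" : (N/S)/(S\PP)
      [1,2] "near" : S\PP
    [2,3] "a" : (S\N)\(N/S)
  [3,4] "ate" : S\(S\N)

S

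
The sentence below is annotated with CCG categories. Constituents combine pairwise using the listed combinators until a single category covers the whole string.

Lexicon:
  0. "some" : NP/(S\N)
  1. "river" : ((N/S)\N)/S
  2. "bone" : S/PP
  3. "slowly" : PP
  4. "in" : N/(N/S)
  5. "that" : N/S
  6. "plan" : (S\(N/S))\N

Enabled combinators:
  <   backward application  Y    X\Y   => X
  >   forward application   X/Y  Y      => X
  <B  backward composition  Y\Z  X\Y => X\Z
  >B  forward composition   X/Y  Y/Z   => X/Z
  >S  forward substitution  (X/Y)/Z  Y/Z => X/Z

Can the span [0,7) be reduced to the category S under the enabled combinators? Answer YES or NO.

NO

NP/(S\N) ((N/S)\N)/S S/PP PP N/(N/S) N/S (S\(N/S))\N
CKY chart[0,7] = {NP}; S ∉ chart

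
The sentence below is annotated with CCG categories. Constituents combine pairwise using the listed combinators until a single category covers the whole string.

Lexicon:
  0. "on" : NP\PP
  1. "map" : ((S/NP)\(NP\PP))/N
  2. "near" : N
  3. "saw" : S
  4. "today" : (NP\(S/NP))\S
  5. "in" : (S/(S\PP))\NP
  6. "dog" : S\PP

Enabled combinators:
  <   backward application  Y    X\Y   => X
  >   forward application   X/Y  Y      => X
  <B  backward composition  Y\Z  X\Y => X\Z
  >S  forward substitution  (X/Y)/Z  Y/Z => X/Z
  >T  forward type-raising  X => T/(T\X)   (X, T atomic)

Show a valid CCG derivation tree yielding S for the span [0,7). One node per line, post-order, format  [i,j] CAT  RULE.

[0,1] NP\PP  lex  "on"
[1,2] ((S/NP)\(NP\PP))/N  lex  "map"
[2,3] N  lex  "near"
[1,3] (S/NP)\(NP\PP)  >  k=2
[0,3] S/NP  <  k=1
[3,4] S  lex  "saw"
[4,5] (NP\(S/NP))\S  lex  "today"
[3,5] NP\(S/NP)  <  k=4
[0,5] NP  <  k=3
[5,6] (S/(S\PP))\NP  lex  "in"
[0,6] S/(S\PP)  <  k=5
[6,7] S\PP  lex  "dog"
[0,7] S  >  k=6

[0,7] S   >
  [0,6] S/(S\PP)   <
    [0,5] NP   <
      [0,3] S/NP   <
        [0,1] "on" : NP\PP
        [1,3] (S/NP)\(NP\PP)   >
          [1,2] "map" : ((S/NP)\(NP\PP))/N
          [2,3] "near" : N
      [3,5] NP\(S/NP)   <
        [3,4] "saw" : S
        [4,5] "today" : (NP\(S/NP))\S
    [5,6] "in" : (S/(S\PP))\NP
  [6,7] "dog" : S\PP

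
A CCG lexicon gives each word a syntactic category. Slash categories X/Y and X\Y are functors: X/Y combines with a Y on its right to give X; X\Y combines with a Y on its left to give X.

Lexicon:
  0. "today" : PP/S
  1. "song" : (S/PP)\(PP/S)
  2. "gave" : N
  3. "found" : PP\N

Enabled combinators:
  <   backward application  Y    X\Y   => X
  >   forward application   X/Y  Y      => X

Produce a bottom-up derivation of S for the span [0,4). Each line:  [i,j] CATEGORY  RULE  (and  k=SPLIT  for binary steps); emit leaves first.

[0,1] PP/S  lex  "today"
[1,2] (S/PP)\(PP/S)  lex  "song"
[0,2] S/PP  <  k=1
[2,3] N  lex  "gave"
[3,4] PP\N  lex  "found"
[2,4] PP  <  k=3
[0,4] S  >  k=2

[0,4] S   >
  [0,2] S/PP   <
    [0,1] "today" : PP/S
    [1,2] "song" : (S/PP)\(PP/S)
  [2,4] PP   <
    [2,3] "gave" : N
    [3,4] "found" : PP\N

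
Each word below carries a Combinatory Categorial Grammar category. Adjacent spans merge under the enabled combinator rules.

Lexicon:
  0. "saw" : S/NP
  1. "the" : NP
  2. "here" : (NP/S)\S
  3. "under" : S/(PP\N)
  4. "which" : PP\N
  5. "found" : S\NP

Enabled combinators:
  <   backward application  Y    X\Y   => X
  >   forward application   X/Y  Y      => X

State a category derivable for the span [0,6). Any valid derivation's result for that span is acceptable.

[0,6] S   <
  [0,5] NP   >
    [0,3] NP/S   <
      [0,2] S   >
        [0,1] "saw" : S/NP
        [1,2] "the" : NP
      [2,3] "here" : (NP/S)\S
    [3,5] S   >
      [3,4] "under" : S/(PP\N)
      [4,5] "which" : PP\N
  [5,6] "found" : S\NP

S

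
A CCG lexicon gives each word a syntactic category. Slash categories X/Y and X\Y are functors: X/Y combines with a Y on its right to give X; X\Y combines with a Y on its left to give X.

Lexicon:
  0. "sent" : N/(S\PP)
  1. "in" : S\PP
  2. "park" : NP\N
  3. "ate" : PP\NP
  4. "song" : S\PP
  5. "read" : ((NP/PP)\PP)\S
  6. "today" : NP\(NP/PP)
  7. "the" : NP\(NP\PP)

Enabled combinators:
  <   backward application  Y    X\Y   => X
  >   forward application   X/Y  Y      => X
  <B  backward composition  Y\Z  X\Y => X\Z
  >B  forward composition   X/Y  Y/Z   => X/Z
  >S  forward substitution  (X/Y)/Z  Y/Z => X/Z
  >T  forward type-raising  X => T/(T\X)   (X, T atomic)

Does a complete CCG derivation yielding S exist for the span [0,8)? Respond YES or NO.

N/(S\PP) S\PP NP\N PP\NP S\PP ((NP/PP)\PP)\S NP\(NP/PP) NP\(NP\PP)
CKY chart[0,8] = {N/(N\NP), NP, NP/(NP\NP), PP/(PP\NP), S/(S\NP)}; S ∉ chart

NO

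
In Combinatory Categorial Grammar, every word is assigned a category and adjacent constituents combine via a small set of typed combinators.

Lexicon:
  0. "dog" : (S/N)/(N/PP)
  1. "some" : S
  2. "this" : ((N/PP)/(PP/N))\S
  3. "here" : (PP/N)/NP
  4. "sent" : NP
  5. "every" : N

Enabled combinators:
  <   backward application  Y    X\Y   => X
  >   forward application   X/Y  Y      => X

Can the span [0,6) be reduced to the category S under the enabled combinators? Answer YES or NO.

YES

[0,6] S   >
  [0,5] S/N   >
    [0,1] "dog" : (S/N)/(N/PP)
    [1,5] N/PP   >
      [1,3] (N/PP)/(PP/N)   <
        [1,2] "some" : S
        [2,3] "this" : ((N/PP)/(PP/N))\S
      [3,5] PP/N   >
        [3,4] "here" : (PP/N)/NP
        [4,5] "sent" : NP
  [5,6] "every" : N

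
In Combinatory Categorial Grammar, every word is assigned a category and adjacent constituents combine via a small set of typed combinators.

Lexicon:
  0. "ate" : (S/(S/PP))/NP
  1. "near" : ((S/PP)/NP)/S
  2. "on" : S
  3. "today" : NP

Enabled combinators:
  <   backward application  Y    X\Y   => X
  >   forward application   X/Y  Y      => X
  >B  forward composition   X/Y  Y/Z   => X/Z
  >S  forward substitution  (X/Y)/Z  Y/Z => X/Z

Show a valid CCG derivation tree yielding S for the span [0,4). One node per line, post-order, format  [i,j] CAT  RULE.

[0,1] (S/(S/PP))/NP  lex  "ate"
[1,2] ((S/PP)/NP)/S  lex  "near"
[2,3] S  lex  "on"
[1,3] (S/PP)/NP  >  k=2
[0,3] S/NP  >S  k=1
[3,4] NP  lex  "today"
[0,4] S  >  k=3

[0,4] S   >
  [0,3] S/NP   >S
    [0,1] "ate" : (S/(S/PP))/NP
    [1,3] (S/PP)/NP   >
      [1,2] "near" : ((S/PP)/NP)/S
      [2,3] "on" : S
  [3,4] "today" : NP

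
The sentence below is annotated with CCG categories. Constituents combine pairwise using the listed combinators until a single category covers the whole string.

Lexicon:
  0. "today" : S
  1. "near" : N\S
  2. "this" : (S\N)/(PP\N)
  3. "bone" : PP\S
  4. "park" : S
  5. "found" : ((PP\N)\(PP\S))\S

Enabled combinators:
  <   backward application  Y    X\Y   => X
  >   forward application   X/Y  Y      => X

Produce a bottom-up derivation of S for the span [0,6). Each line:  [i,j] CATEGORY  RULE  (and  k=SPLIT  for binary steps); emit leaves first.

[0,6] S   <
  [0,2] N   <
    [0,1] "today" : S
    [1,2] "near" : N\S
  [2,6] S\N   >
    [2,3] "this" : (S\N)/(PP\N)
    [3,6] PP\N   <
      [3,4] "bone" : PP\S
      [4,6] (PP\N)\(PP\S)   <
        [4,5] "park" : S
        [5,6] "found" : ((PP\N)\(PP\S))\S

[0,1] S  lex  "today"
[1,2] N\S  lex  "near"
[0,2] N  <  k=1
[2,3] (S\N)/(PP\N)  lex  "this"
[3,4] PP\S  lex  "bone"
[4,5] S  lex  "park"
[5,6] ((PP\N)\(PP\S))\S  lex  "found"
[4,6] (PP\N)\(PP\S)  <  k=5
[3,6] PP\N  <  k=4
[2,6] S\N  >  k=3
[0,6] S  <  k=2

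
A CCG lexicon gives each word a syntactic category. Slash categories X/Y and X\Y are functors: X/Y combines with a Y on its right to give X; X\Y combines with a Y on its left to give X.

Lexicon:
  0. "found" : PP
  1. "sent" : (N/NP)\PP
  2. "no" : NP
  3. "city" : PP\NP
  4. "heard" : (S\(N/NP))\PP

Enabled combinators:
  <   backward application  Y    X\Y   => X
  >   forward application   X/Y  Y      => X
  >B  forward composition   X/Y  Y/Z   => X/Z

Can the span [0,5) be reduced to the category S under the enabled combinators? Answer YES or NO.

YES

[0,5] S   <
  [0,2] N/NP   <
    [0,1] "found" : PP
    [1,2] "sent" : (N/NP)\PP
  [2,5] S\(N/NP)   <
    [2,4] PP   <
      [2,3] "no" : NP
      [3,4] "city" : PP\NP
    [4,5] "heard" : (S\(N/NP))\PP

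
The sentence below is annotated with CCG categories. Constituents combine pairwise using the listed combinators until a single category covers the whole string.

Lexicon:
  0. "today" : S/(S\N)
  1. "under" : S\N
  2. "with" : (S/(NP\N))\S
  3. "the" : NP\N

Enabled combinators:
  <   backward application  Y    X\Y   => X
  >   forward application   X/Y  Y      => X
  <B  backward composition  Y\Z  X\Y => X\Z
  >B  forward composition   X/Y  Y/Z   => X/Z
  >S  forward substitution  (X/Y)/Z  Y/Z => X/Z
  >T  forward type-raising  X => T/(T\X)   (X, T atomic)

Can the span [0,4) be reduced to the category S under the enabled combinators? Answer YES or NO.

YES

[0,4] S   >
  [0,3] S/(NP\N)   <
    [0,2] S   >
      [0,1] "today" : S/(S\N)
      [1,2] "under" : S\N
    [2,3] "with" : (S/(NP\N))\S
  [3,4] "the" : NP\N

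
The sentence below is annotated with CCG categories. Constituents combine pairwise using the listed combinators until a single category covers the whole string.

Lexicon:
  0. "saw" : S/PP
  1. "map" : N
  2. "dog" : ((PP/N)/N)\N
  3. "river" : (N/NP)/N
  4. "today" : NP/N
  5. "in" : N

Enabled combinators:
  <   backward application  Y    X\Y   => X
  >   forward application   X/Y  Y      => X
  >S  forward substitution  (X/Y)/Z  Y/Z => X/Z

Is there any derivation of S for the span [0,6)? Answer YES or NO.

[0,6] S   >
  [0,1] "saw" : S/PP
  [1,6] PP   >
    [1,5] PP/N   >S
      [1,3] (PP/N)/N   <
        [1,2] "map" : N
        [2,3] "dog" : ((PP/N)/N)\N
      [3,5] N/N   >S
        [3,4] "river" : (N/NP)/N
        [4,5] "today" : NP/N
    [5,6] "in" : N

YES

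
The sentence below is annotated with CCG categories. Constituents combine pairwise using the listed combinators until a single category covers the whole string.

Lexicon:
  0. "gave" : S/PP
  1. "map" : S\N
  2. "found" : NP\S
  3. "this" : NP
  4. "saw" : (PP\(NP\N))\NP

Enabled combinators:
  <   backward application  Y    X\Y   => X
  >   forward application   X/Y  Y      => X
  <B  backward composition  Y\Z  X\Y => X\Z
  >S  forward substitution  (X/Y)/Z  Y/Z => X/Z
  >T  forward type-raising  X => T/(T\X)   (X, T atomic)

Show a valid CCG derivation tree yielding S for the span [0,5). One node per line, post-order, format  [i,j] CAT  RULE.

[0,1] S/PP  lex  "gave"
[1,2] S\N  lex  "map"
[2,3] NP\S  lex  "found"
[1,3] NP\N  <B  k=2
[3,4] NP  lex  "this"
[4,5] (PP\(NP\N))\NP  lex  "saw"
[3,5] PP\(NP\N)  <  k=4
[1,5] PP  <  k=3
[0,5] S  >  k=1

[0,5] S   >
  [0,1] "gave" : S/PP
  [1,5] PP   <
    [1,3] NP\N   <B
      [1,2] "map" : S\N
      [2,3] "found" : NP\S
    [3,5] PP\(NP\N)   <
      [3,4] "this" : NP
      [4,5] "saw" : (PP\(NP\N))\NP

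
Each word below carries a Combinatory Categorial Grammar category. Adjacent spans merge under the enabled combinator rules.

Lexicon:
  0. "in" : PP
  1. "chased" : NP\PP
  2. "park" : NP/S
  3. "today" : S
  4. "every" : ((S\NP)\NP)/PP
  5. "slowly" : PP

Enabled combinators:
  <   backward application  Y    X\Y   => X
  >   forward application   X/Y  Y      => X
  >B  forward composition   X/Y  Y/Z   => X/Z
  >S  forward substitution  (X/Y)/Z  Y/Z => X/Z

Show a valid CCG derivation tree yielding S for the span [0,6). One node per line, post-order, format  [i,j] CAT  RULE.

[0,1] PP  lex  "in"
[1,2] NP\PP  lex  "chased"
[0,2] NP  <  k=1
[2,3] NP/S  lex  "park"
[3,4] S  lex  "today"
[2,4] NP  >  k=3
[4,5] ((S\NP)\NP)/PP  lex  "every"
[5,6] PP  lex  "slowly"
[4,6] (S\NP)\NP  >  k=5
[2,6] S\NP  <  k=4
[0,6] S  <  k=2

[0,6] S   <
  [0,2] NP   <
    [0,1] "in" : PP
    [1,2] "chased" : NP\PP
  [2,6] S\NP   <
    [2,4] NP   >
      [2,3] "park" : NP/S
      [3,4] "today" : S
    [4,6] (S\NP)\NP   >
      [4,5] "every" : ((S\NP)\NP)/PP
      [5,6] "slowly" : PP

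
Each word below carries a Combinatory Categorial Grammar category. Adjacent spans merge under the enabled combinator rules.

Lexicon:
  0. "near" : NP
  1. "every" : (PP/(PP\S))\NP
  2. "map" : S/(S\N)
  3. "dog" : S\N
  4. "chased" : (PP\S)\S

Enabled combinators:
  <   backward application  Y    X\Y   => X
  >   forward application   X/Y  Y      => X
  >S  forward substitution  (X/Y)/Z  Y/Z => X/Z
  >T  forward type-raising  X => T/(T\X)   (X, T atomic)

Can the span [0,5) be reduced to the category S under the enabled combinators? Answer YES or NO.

NO

NP (PP/(PP\S))\NP S/(S\N) S\N (PP\S)\S
CKY chart[0,5] = {N/(N\PP), NP/(NP\PP), PP, PP/(PP\PP), S/(S\PP)}; S ∉ chart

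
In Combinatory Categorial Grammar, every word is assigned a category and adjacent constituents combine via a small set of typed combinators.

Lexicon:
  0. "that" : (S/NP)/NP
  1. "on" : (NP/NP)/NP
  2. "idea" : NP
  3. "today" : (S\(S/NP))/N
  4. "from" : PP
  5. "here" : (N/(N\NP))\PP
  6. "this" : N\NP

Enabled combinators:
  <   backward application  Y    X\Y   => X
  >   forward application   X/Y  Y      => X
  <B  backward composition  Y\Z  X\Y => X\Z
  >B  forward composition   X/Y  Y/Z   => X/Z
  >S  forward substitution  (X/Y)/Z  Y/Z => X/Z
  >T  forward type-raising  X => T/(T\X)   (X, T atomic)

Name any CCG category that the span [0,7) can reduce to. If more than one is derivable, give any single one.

S

[0,7] S   <
  [0,3] S/NP   >S
    [0,1] "that" : (S/NP)/NP
    [1,3] NP/NP   >
      [1,2] "on" : (NP/NP)/NP
      [2,3] "idea" : NP
  [3,7] S\(S/NP)   >
    [3,4] "today" : (S\(S/NP))/N
    [4,7] N   >
      [4,6] N/(N\NP)   <
        [4,5] "from" : PP
        [5,6] "here" : (N/(N\NP))\PP
      [6,7] "this" : N\NP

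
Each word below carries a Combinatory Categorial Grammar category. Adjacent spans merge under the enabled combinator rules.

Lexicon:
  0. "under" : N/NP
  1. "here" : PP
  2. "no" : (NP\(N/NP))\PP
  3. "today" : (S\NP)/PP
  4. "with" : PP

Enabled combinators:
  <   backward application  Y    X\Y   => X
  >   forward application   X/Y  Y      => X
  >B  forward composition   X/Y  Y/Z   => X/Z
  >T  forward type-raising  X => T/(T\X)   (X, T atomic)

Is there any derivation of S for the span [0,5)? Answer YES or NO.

[0,5] S   <
  [0,3] NP   <
    [0,1] "under" : N/NP
    [1,3] NP\(N/NP)   <
      [1,2] "here" : PP
      [2,3] "no" : (NP\(N/NP))\PP
  [3,5] S\NP   >
    [3,4] "today" : (S\NP)/PP
    [4,5] "with" : PP

YES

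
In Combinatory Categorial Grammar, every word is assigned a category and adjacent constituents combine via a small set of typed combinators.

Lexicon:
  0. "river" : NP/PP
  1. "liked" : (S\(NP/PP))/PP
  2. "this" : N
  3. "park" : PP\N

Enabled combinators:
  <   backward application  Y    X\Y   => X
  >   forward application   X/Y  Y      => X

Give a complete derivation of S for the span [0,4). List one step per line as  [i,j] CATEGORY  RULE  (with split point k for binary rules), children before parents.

[0,1] NP/PP  lex  "river"
[1,2] (S\(NP/PP))/PP  lex  "liked"
[2,3] N  lex  "this"
[3,4] PP\N  lex  "park"
[2,4] PP  <  k=3
[1,4] S\(NP/PP)  >  k=2
[0,4] S  <  k=1

[0,4] S   <
  [0,1] "river" : NP/PP
  [1,4] S\(NP/PP)   >
    [1,2] "liked" : (S\(NP/PP))/PP
    [2,4] PP   <
      [2,3] "this" : N
      [3,4] "park" : PP\N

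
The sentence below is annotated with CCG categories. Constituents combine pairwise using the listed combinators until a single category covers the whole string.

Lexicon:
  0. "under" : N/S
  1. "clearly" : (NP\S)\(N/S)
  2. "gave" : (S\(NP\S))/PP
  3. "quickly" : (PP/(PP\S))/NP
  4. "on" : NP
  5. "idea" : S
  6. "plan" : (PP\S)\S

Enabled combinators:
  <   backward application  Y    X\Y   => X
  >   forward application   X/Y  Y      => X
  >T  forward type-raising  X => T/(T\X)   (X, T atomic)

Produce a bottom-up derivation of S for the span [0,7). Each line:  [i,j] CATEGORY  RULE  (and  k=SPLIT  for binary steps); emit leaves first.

[0,1] N/S  lex  "under"
[1,2] (NP\S)\(N/S)  lex  "clearly"
[0,2] NP\S  <  k=1
[2,3] (S\(NP\S))/PP  lex  "gave"
[3,4] (PP/(PP\S))/NP  lex  "quickly"
[4,5] NP  lex  "on"
[3,5] PP/(PP\S)  >  k=4
[5,6] S  lex  "idea"
[6,7] (PP\S)\S  lex  "plan"
[5,7] PP\S  <  k=6
[3,7] PP  >  k=5
[2,7] S\(NP\S)  >  k=3
[0,7] S  <  k=2

[0,7] S   <
  [0,2] NP\S   <
    [0,1] "under" : N/S
    [1,2] "clearly" : (NP\S)\(N/S)
  [2,7] S\(NP\S)   >
    [2,3] "gave" : (S\(NP\S))/PP
    [3,7] PP   >
      [3,5] PP/(PP\S)   >
        [3,4] "quickly" : (PP/(PP\S))/NP
        [4,5] "on" : NP
      [5,7] PP\S   <
        [5,6] "idea" : S
        [6,7] "plan" : (PP\S)\S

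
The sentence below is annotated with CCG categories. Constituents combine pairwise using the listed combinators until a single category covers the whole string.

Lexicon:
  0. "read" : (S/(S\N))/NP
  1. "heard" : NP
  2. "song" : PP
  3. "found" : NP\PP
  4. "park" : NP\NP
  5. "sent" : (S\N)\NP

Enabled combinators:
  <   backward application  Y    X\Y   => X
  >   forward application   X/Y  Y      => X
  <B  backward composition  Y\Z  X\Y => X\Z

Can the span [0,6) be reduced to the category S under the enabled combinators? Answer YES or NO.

[0,6] S   >
  [0,2] S/(S\N)   >
    [0,1] "read" : (S/(S\N))/NP
    [1,2] "heard" : NP
  [2,6] S\N   <
    [2,5] NP   <
      [2,3] "song" : PP
      [3,5] NP\PP   <B
        [3,4] "found" : NP\PP
        [4,5] "park" : NP\NP
    [5,6] "sent" : (S\N)\NP

YES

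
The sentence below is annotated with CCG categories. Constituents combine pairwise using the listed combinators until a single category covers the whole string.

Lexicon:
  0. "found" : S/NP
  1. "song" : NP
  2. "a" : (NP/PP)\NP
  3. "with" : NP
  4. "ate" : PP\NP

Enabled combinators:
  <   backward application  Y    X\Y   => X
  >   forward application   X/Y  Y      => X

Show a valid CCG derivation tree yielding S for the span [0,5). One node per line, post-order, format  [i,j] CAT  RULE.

[0,5] S   >
  [0,1] "found" : S/NP
  [1,5] NP   >
    [1,3] NP/PP   <
      [1,2] "song" : NP
      [2,3] "a" : (NP/PP)\NP
    [3,5] PP   <
      [3,4] "with" : NP
      [4,5] "ate" : PP\NP

[0,1] S/NP  lex  "found"
[1,2] NP  lex  "song"
[2,3] (NP/PP)\NP  lex  "a"
[1,3] NP/PP  <  k=2
[3,4] NP  lex  "with"
[4,5] PP\NP  lex  "ate"
[3,5] PP  <  k=4
[1,5] NP  >  k=3
[0,5] S  >  k=1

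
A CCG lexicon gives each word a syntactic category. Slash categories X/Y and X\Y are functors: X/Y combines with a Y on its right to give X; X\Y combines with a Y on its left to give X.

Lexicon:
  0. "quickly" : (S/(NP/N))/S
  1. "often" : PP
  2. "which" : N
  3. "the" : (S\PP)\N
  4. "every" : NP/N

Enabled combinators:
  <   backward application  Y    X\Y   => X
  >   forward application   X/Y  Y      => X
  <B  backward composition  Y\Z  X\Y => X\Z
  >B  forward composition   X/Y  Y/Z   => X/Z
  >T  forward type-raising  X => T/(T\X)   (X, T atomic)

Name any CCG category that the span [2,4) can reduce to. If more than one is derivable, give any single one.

[0,5] S   >
  [0,4] S/(NP/N)   >
    [0,1] "quickly" : (S/(NP/N))/S
    [1,4] S   <
      [1,2] "often" : PP
      [2,4] S\PP   <
        [2,3] "which" : N
        [3,4] "the" : (S\PP)\N
  [4,5] "every" : NP/N

S\PP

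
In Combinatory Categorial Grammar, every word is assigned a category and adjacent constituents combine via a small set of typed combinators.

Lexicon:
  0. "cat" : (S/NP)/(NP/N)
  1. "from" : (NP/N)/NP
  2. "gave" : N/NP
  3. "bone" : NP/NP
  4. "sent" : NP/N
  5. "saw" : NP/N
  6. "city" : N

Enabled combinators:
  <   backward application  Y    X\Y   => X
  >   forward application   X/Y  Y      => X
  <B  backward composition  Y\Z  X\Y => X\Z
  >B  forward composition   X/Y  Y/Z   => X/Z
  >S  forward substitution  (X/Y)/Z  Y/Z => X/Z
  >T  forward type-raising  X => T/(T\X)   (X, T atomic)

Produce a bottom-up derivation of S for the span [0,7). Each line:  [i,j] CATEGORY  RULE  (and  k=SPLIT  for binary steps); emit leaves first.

[0,7] S   >
  [0,5] S/NP   >
    [0,1] "cat" : (S/NP)/(NP/N)
    [1,5] NP/N   >B
      [1,4] NP/NP   >B
        [1,3] NP/NP   >S
          [1,2] "from" : (NP/N)/NP
          [2,3] "gave" : N/NP
        [3,4] "bone" : NP/NP
      [4,5] "sent" : NP/N
  [5,7] NP   >
    [5,6] "saw" : NP/N
    [6,7] "city" : N

[0,1] (S/NP)/(NP/N)  lex  "cat"
[1,2] (NP/N)/NP  lex  "from"
[2,3] N/NP  lex  "gave"
[1,3] NP/NP  >S  k=2
[3,4] NP/NP  lex  "bone"
[1,4] NP/NP  >B  k=3
[4,5] NP/N  lex  "sent"
[1,5] NP/N  >B  k=4
[0,5] S/NP  >  k=1
[5,6] NP/N  lex  "saw"
[6,7] N  lex  "city"
[5,7] NP  >  k=6
[0,7] S  >  k=5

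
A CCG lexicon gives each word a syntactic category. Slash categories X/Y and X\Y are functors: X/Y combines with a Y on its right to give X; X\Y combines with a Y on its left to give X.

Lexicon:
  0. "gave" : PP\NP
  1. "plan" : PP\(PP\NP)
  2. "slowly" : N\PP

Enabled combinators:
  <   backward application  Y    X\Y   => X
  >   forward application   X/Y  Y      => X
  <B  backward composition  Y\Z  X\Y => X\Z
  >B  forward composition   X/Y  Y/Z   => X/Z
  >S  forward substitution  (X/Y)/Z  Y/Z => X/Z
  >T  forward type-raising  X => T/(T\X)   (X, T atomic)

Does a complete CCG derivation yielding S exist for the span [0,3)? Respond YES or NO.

PP\NP PP\(PP\NP) N\PP
CKY chart[0,3] = {N, N/(N\N), NP/(NP\N), PP/(PP\N), S/(S\N)}; S ∉ chart

NO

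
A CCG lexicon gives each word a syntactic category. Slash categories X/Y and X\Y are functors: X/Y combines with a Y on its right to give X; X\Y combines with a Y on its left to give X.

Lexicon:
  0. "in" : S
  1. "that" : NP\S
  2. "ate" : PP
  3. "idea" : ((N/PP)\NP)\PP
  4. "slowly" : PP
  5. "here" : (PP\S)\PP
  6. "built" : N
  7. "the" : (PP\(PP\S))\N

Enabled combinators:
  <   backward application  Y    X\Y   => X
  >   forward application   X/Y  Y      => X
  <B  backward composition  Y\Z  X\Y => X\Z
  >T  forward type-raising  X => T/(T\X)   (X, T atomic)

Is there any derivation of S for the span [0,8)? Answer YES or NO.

NO

S NP\S PP ((N/PP)\NP)\PP PP (PP\S)\PP N (PP\(PP\S))\N
CKY chart[0,8] = {N, N/(N\N), NP/(NP\N), PP/(PP\N), S/(S\N)}; S ∉ chart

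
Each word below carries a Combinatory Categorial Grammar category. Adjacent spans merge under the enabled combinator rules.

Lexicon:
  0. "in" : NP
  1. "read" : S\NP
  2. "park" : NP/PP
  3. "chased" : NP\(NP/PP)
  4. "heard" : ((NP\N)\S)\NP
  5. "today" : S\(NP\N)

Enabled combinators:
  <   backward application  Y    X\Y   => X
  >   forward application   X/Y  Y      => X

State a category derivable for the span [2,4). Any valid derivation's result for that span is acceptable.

[0,6] S   <
  [0,5] NP\N   <
    [0,2] S   <
      [0,1] "in" : NP
      [1,2] "read" : S\NP
    [2,5] (NP\N)\S   <
      [2,4] NP   <
        [2,3] "park" : NP/PP
        [3,4] "chased" : NP\(NP/PP)
      [4,5] "heard" : ((NP\N)\S)\NP
  [5,6] "today" : S\(NP\N)

NP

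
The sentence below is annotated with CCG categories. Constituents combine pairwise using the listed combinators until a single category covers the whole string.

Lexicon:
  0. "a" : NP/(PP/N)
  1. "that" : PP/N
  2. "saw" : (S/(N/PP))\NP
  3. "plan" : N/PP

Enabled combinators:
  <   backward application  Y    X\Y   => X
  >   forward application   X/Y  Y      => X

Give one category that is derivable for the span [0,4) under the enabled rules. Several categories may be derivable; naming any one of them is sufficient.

S

[0,4] S   >
  [0,3] S/(N/PP)   <
    [0,2] NP   >
      [0,1] "a" : NP/(PP/N)
      [1,2] "that" : PP/N
    [2,3] "saw" : (S/(N/PP))\NP
  [3,4] "plan" : N/PP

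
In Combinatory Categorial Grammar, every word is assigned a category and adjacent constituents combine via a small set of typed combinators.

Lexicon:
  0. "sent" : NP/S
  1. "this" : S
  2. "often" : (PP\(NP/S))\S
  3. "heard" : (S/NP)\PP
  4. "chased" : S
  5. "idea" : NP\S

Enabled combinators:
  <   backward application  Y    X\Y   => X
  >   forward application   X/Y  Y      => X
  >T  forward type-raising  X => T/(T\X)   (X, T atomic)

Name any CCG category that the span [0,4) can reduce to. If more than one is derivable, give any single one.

[0,6] S   >
  [0,4] S/NP   <
    [0,3] PP   <
      [0,1] "sent" : NP/S
      [1,3] PP\(NP/S)   <
        [1,2] "this" : S
        [2,3] "often" : (PP\(NP/S))\S
    [3,4] "heard" : (S/NP)\PP
  [4,6] NP   <
    [4,5] "chased" : S
    [5,6] "idea" : NP\S

S/NP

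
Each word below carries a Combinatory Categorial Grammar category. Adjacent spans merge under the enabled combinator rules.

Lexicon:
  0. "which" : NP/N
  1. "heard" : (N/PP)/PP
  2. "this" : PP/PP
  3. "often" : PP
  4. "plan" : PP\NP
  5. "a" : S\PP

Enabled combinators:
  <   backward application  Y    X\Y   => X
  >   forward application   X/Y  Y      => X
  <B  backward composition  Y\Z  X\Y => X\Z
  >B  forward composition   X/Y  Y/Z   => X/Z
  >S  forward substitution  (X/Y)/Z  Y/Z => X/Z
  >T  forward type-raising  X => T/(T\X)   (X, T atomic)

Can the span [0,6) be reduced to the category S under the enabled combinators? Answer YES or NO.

YES

[0,6] S   <
  [0,4] NP   >
    [0,3] NP/PP   >B
      [0,1] "which" : NP/N
      [1,3] N/PP   >S
        [1,2] "heard" : (N/PP)/PP
        [2,3] "this" : PP/PP
    [3,4] "often" : PP
  [4,6] S\NP   <B
    [4,5] "plan" : PP\NP
    [5,6] "a" : S\PP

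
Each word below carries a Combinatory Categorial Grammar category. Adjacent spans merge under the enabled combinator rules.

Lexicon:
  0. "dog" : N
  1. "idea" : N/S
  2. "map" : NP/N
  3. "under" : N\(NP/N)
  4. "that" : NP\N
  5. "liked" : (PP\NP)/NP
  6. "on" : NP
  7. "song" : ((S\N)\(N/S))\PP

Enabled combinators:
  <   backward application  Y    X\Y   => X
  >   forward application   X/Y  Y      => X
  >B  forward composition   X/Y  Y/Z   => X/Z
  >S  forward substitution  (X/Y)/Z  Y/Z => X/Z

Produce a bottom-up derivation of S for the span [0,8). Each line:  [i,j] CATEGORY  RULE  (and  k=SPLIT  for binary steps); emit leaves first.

[0,1] N  lex  "dog"
[1,2] N/S  lex  "idea"
[2,3] NP/N  lex  "map"
[3,4] N\(NP/N)  lex  "under"
[2,4] N  <  k=3
[4,5] NP\N  lex  "that"
[2,5] NP  <  k=4
[5,6] (PP\NP)/NP  lex  "liked"
[6,7] NP  lex  "on"
[5,7] PP\NP  >  k=6
[2,7] PP  <  k=5
[7,8] ((S\N)\(N/S))\PP  lex  "song"
[2,8] (S\N)\(N/S)  <  k=7
[1,8] S\N  <  k=2
[0,8] S  <  k=1

[0,8] S   <
  [0,1] "dog" : N
  [1,8] S\N   <
    [1,2] "idea" : N/S
    [2,8] (S\N)\(N/S)   <
      [2,7] PP   <
        [2,5] NP   <
          [2,4] N   <
            [2,3] "map" : NP/N
            [3,4] "under" : N\(NP/N)
          [4,5] "that" : NP\N
        [5,7] PP\NP   >
          [5,6] "liked" : (PP\NP)/NP
          [6,7] "on" : NP
      [7,8] "song" : ((S\N)\(N/S))\PP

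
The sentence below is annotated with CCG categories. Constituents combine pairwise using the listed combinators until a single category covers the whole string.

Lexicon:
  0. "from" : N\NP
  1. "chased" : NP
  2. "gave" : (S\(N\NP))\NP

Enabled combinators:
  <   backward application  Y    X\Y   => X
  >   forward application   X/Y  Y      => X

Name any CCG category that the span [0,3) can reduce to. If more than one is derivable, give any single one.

[0,3] S   <
  [0,1] "from" : N\NP
  [1,3] S\(N\NP)   <
    [1,2] "chased" : NP
    [2,3] "gave" : (S\(N\NP))\NP

S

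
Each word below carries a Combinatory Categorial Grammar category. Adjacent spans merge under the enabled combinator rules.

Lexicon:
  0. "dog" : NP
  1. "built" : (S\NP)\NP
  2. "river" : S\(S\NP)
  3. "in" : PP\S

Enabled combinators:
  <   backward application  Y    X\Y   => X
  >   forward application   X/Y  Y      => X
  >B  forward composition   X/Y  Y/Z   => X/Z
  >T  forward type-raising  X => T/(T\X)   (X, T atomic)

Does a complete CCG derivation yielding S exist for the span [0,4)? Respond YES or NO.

NP (S\NP)\NP S\(S\NP) PP\S
CKY chart[0,4] = {N/(N\PP), NP/(NP\PP), PP, PP/(PP\PP), S/(S\PP)}; S ∉ chart

NO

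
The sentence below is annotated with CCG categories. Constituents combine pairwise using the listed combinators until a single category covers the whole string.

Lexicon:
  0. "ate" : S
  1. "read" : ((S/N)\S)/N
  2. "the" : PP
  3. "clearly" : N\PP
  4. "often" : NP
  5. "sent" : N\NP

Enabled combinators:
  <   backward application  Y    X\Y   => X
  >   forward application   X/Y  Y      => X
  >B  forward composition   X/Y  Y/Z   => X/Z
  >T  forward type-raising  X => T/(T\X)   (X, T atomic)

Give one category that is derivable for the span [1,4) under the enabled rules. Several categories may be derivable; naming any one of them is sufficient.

(S/N)\S

[0,6] S   >
  [0,4] S/N   <
    [0,1] "ate" : S
    [1,4] (S/N)\S   >
      [1,2] "read" : ((S/N)\S)/N
      [2,4] N   <
        [2,3] "the" : PP
        [3,4] "clearly" : N\PP
  [4,6] N   <
    [4,5] "often" : NP
    [5,6] "sent" : N\NP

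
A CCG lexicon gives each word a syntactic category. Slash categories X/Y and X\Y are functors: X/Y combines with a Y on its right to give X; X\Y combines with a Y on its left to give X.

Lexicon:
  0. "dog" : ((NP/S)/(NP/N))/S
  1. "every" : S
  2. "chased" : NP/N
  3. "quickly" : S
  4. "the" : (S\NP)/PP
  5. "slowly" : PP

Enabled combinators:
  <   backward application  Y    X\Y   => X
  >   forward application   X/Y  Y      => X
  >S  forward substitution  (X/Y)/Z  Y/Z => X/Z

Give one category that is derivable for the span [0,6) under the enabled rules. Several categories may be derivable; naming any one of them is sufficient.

S

[0,6] S   <
  [0,4] NP   >
    [0,3] NP/S   >
      [0,2] (NP/S)/(NP/N)   >
        [0,1] "dog" : ((NP/S)/(NP/N))/S
        [1,2] "every" : S
      [2,3] "chased" : NP/N
    [3,4] "quickly" : S
  [4,6] S\NP   >
    [4,5] "the" : (S\NP)/PP
    [5,6] "slowly" : PP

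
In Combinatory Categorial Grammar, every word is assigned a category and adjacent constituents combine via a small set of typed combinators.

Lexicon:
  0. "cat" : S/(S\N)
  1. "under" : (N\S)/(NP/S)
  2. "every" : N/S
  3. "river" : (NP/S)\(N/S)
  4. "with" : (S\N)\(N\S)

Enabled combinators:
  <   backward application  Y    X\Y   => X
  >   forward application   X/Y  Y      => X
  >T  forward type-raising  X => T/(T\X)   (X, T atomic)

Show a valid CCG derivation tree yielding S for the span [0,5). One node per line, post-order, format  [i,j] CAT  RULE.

[0,5] S   >
  [0,1] "cat" : S/(S\N)
  [1,5] S\N   <
    [1,4] N\S   >
      [1,2] "under" : (N\S)/(NP/S)
      [2,4] NP/S   <
        [2,3] "every" : N/S
        [3,4] "river" : (NP/S)\(N/S)
    [4,5] "with" : (S\N)\(N\S)

[0,1] S/(S\N)  lex  "cat"
[1,2] (N\S)/(NP/S)  lex  "under"
[2,3] N/S  lex  "every"
[3,4] (NP/S)\(N/S)  lex  "river"
[2,4] NP/S  <  k=3
[1,4] N\S  >  k=2
[4,5] (S\N)\(N\S)  lex  "with"
[1,5] S\N  <  k=4
[0,5] S  >  k=1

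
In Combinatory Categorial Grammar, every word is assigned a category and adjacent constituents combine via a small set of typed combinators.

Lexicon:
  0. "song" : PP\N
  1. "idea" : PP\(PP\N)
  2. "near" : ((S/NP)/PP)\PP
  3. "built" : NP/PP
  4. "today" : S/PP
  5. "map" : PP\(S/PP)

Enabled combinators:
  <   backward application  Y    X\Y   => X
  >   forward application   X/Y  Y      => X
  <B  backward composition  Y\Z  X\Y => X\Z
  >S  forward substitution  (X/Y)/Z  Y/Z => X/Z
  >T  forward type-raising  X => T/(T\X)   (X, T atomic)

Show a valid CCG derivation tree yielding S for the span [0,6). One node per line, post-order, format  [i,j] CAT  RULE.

[0,6] S   >
  [0,4] S/PP   >S
    [0,3] (S/NP)/PP   <
      [0,2] PP   <
        [0,1] "song" : PP\N
        [1,2] "idea" : PP\(PP\N)
      [2,3] "near" : ((S/NP)/PP)\PP
    [3,4] "built" : NP/PP
  [4,6] PP   <
    [4,5] "today" : S/PP
    [5,6] "map" : PP\(S/PP)

[0,1] PP\N  lex  "song"
[1,2] PP\(PP\N)  lex  "idea"
[0,2] PP  <  k=1
[2,3] ((S/NP)/PP)\PP  lex  "near"
[0,3] (S/NP)/PP  <  k=2
[3,4] NP/PP  lex  "built"
[0,4] S/PP  >S  k=3
[4,5] S/PP  lex  "today"
[5,6] PP\(S/PP)  lex  "map"
[4,6] PP  <  k=5
[0,6] S  >  k=4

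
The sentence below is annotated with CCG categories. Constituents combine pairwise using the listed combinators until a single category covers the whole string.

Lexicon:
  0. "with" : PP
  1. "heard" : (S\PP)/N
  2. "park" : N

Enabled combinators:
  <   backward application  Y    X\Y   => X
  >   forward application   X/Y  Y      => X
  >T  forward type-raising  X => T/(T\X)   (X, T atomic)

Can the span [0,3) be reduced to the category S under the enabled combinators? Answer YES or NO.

YES

[0,3] S   <
  [0,1] "with" : PP
  [1,3] S\PP   >
    [1,2] "heard" : (S\PP)/N
    [2,3] "park" : N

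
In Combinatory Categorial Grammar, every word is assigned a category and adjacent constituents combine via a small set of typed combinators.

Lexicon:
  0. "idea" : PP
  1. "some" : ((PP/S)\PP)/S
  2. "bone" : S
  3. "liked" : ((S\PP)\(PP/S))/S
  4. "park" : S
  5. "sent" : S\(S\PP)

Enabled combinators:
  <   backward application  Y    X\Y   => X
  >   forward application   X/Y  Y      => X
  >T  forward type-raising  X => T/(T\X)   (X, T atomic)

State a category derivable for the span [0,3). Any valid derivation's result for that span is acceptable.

PP/S

[0,6] S   <
  [0,5] S\PP   <
    [0,3] PP/S   <
      [0,1] "idea" : PP
      [1,3] (PP/S)\PP   >
        [1,2] "some" : ((PP/S)\PP)/S
        [2,3] "bone" : S
    [3,5] (S\PP)\(PP/S)   >
      [3,4] "liked" : ((S\PP)\(PP/S))/S
      [4,5] "park" : S
  [5,6] "sent" : S\(S\PP)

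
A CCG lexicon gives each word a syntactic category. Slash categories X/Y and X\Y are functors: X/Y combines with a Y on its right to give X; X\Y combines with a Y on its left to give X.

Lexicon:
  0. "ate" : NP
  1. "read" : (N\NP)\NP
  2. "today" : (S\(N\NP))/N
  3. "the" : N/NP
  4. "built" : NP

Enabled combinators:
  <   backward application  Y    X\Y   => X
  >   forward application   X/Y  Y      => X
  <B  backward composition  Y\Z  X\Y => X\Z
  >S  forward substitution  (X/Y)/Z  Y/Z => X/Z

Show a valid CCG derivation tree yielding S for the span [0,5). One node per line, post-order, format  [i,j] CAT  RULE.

[0,1] NP  lex  "ate"
[1,2] (N\NP)\NP  lex  "read"
[0,2] N\NP  <  k=1
[2,3] (S\(N\NP))/N  lex  "today"
[3,4] N/NP  lex  "the"
[4,5] NP  lex  "built"
[3,5] N  >  k=4
[2,5] S\(N\NP)  >  k=3
[0,5] S  <  k=2

[0,5] S   <
  [0,2] N\NP   <
    [0,1] "ate" : NP
    [1,2] "read" : (N\NP)\NP
  [2,5] S\(N\NP)   >
    [2,3] "today" : (S\(N\NP))/N
    [3,5] N   >
      [3,4] "the" : N/NP
      [4,5] "built" : NP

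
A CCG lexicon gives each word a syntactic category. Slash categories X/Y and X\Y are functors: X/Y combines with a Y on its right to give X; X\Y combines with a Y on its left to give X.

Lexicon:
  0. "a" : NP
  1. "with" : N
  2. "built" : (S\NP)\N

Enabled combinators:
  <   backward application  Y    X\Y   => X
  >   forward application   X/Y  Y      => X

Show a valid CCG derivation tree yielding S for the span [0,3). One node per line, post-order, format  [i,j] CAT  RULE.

[0,1] NP  lex  "a"
[1,2] N  lex  "with"
[2,3] (S\NP)\N  lex  "built"
[1,3] S\NP  <  k=2
[0,3] S  <  k=1

[0,3] S   <
  [0,1] "a" : NP
  [1,3] S\NP   <
    [1,2] "with" : N
    [2,3] "built" : (S\NP)\N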